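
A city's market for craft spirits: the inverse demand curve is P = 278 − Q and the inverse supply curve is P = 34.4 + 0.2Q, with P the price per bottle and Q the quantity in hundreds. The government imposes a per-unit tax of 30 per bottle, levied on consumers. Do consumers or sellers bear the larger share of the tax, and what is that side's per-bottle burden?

Rewrite in direct form: Qd = 278 − P and Qs = 5P − 172.
Before the tax: set 278 − P = 5P − 172 → P* = 75, Q* = 203.
With the tax collected from consumers, demand (in seller-price terms) shifts: Qd = 278 − (P + 30).
Solving gives Q = 178 with consumers paying 100 and sellers receiving 70 (the 30 wedge).
Per-bottle burden: consumers 25, sellers 5.
Consumers take the larger share because demand is less price-elastic here (demand slope 1 vs supply slope 5).
The less price-elastic side of the market bears the larger share of a per-unit tax.

Consumers bear the larger share: 25 per bottle.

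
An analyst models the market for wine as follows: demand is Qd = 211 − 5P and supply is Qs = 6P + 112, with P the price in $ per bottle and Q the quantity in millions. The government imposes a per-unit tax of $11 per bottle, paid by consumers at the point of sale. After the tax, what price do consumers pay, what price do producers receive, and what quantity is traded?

Consumers pay $15; producers receive $4; quantity = 136.

Without the tax, 211 − 5P = 6P + 112 gives 11P = 99, so P* = $9 and Q* = 166.
With the tax collected from consumers, demand (in seller-price terms) shifts: Qd = 211 − 5(P + 11).
New equilibrium: consumers pay $15, producers receive $4, Q = 136. (Wedge: Pb − Ps = 11.)
The less price-elastic side of the market bears the larger share of a per-unit tax.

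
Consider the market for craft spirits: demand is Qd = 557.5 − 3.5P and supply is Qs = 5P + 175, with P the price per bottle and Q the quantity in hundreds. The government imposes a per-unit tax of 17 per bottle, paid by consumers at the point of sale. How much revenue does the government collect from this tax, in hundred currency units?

Before the tax: set 557.5 − 3.5P = 5P + 175 → P* = 45, Q* = 400.
With the tax collected from consumers, demand (in seller-price terms) shifts: Qd = 557.5 − 3.5(P + 17).
Solving gives Q = 365 with consumers paying 55 and suppliers receiving 38 (the 17 wedge).
Revenue = t · Q = 17 · 365 = 6205.

Tax revenue = 6205 hundred.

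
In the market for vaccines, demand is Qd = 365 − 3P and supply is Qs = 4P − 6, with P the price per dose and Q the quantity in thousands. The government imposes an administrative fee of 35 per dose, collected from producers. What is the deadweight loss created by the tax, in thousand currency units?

Deadweight loss = 1050 thousand.

Before the tax: set 365 − 3P = 4P − 6 → P* = 53, Q* = 206.
With the tax collected from producers, supply shifts: Qs = 4(P − 35) − 6.
Solving gives Q = 146 with buyers paying 73 and producers receiving 38 (the 35 wedge).
Quantity falls by |ΔQ| = |206 − 146| = 60.
DWL = ½ · t · |ΔQ| = ½ · 35 · 60 = 1050.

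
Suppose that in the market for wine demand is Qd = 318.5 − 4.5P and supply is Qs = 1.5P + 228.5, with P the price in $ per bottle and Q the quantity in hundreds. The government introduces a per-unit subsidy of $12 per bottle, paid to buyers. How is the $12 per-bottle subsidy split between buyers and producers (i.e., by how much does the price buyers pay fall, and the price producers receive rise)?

Buyers gain $3 per bottle; producers gain $9 per bottle.

Without the subsidy, 318.5 − 4.5P = 1.5P + 228.5 gives 6P = 90, so P* = $15 and Q* = 251.
With a per-unit subsidy paid to buyers, each effectively pays P − 12, so demand becomes Qd = 318.5 − 4.5(P − 12).
New equilibrium: buyers pay $12, producers receive $24, Q = 264.5. (Wedge: Pb − Ps = −12.)
Gain to buyers: $3; to producers: $9. (They sum to $12.)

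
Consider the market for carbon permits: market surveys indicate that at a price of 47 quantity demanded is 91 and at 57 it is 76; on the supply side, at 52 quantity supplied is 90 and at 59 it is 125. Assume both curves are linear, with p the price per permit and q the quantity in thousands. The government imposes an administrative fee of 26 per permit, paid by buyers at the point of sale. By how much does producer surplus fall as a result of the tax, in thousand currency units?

Producer surplus falls by 420 thousand.

Demand slope: (76 − 91)/(57 − 47) = -1.5, so qd = 161.5 − 1.5p.
Supply slope: (125 − 90)/(59 − 52) = 5, so qs = 5p − 170.
Before the tax: set 161.5 − 1.5p = 5p − 170 → p* = 51, q* = 85.
With the tax collected from buyers, demand (in seller-price terms) shifts: qd = 161.5 − 1.5(p + 26).
Solving gives q = 55 with buyers paying 71 and producers receiving 45 (the 26 wedge).
ΔPS is the trapezoid between Q = 55 and Q = 85 of height 6: ½ · (85 + 55) · 6 = 420.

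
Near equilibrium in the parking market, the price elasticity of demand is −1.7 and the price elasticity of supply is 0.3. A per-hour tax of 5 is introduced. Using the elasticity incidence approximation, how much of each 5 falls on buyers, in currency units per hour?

Buyers bear ≈ 0.75 per hour.

Incidence ratio: buyers' share ≈ εs / (εs + |εd|) = 0.3 / (0.3 + 1.7) = 0.15.
So buyers bear ≈ 0.15 × 5 = 0.75; suppliers bear 4.25.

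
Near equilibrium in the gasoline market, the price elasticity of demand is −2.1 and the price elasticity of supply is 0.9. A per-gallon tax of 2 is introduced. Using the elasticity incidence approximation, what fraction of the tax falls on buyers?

Buyers' share ≈ 0.3.

Incidence ratio: buyers' share ≈ εs / (εs + |εd|) = 0.9 / (0.9 + 2.1) = 0.3.
Supply is the less elastic side, so buyers bear the smaller share.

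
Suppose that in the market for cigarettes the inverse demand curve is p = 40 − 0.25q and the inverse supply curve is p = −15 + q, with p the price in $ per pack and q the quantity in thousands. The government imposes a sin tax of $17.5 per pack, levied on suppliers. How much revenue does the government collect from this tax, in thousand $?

Inverting to q(p) form: qd = 160 − 4p; qs = p + 15.
Before the tax: set 160 − 4p = p + 15 → p* = $29, q* = 44.
With the tax collected from suppliers, supply shifts: qs = (p − 17.5) + 15.
Solving gives q = 30 with buyers paying $32.5 and suppliers receiving $15 (the $17.5 wedge).
Revenue = t · Q = 17.5 · 30 = $525.

Tax revenue = $525 thousand.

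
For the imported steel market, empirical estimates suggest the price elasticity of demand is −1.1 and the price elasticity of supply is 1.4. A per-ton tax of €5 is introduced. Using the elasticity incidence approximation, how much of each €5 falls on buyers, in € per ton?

Buyers bear ≈ €2.8 per ton.

Incidence ratio: buyers' share ≈ εs / (εs + |εd|) = 1.4 / (1.4 + 1.1) = 0.56.
So buyers bear ≈ 0.56 × €5 = €2.8; sellers bear €2.2.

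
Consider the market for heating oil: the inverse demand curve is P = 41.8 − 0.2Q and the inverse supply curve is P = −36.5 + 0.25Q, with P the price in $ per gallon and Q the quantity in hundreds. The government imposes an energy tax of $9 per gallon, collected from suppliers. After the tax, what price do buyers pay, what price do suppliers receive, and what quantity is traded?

Buyers pay $11; suppliers receive $2; quantity = 154.

Rewrite in direct form: Qd = 209 − 5P and Qs = 4P + 146.
Without the tax, 209 − 5P = 4P + 146 gives 9P = 63, so P* = $7 and Q* = 174.
With the tax collected from suppliers, supply shifts: Qs = 4(P − 9) + 146.
Solving gives Q = 154 with buyers paying $11 and suppliers receiving $2 (the $9 wedge).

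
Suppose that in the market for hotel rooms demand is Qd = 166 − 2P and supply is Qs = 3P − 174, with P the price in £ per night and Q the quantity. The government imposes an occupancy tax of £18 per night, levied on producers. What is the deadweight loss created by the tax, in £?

Before the tax: set 166 − 2P = 3P − 174 → P* = £68, Q* = 30.
With the tax collected from producers, supply shifts: Qs = 3(P − 18) − 174.
New equilibrium: consumers pay £78.8, producers receive £60.8, Q = 8.4. (Wedge: Pb − Ps = 18.)
Quantity falls by |ΔQ| = |30 − 8.4| = 21.6.
DWL = ½ · t · |ΔQ| = ½ · 18 · 21.6 = £194.4.

Deadweight loss = £194.4.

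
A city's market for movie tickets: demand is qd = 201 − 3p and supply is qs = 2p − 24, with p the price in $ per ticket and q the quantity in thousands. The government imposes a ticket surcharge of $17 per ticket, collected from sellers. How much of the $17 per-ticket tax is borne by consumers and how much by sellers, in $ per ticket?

Without the tax, 201 − 3p = 2p − 24 gives 5p = 225, so p* = $45 and q* = 66.
With the tax collected from sellers, supply shifts: qs = 2(p − 17) − 24.
Solving gives q = 45.6 with consumers paying $51.8 and sellers receiving $34.8 (the $17 wedge).
Burden on consumers: $6.8; on sellers: $10.2. (They sum to $17.)
The less price-elastic side of the market bears the larger share of a per-unit tax.

Consumers bear $6.8 per ticket; sellers bear $10.2 per ticket.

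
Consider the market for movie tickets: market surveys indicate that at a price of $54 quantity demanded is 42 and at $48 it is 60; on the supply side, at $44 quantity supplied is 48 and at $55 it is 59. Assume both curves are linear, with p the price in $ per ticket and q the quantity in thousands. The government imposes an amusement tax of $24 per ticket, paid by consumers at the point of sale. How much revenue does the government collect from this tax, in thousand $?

Tax revenue = $864 thousand.

Demand slope: (60 − 42)/(48 − 54) = -3, so qd = 204 − 3p.
Supply slope: (59 − 48)/(55 − 44) = 1, so qs = p + 4.
Without the tax, 204 − 3p = p + 4 gives 4p = 200, so p* = $50 and q* = 54.
With the tax collected from consumers, demand (in seller-price terms) shifts: qd = 204 − 3(p + 24).
New equilibrium: consumers pay $56, producers receive $32, q = 36. (Wedge: pb − ps = 24.)
Revenue = t · Q = 24 · 36 = $864.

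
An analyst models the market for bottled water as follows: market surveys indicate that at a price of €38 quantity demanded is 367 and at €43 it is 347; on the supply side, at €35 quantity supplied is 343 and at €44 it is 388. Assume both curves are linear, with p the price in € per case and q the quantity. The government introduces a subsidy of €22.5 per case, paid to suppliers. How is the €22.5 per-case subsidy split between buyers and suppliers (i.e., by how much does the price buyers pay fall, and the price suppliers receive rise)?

Demand slope: (347 − 367)/(43 − 38) = -4, so qd = 519 − 4p.
Supply slope: (388 − 343)/(44 − 35) = 5, so qs = 5p + 168.
Without the subsidy, 519 − 4p = 5p + 168 gives 9p = 351, so p* = €39 and q* = 363.
With a per-unit subsidy paid to suppliers, each receives p + 22.5 per unit sold, so supply becomes qs = 5(p + 22.5) + 168.
Solving gives q = 413 with buyers paying €26.5 and suppliers receiving €49 (the €22.5 wedge).
Gain to buyers: €12.5; to suppliers: €10. (They sum to €22.5.)

Buyers gain €12.5 per case; suppliers gain €10 per case.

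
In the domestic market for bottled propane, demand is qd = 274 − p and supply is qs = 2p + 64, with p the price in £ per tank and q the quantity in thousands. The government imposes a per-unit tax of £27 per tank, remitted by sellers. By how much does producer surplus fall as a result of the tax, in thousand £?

Producer surplus falls by £1755 thousand.

Before the tax: set 274 − p = 2p + 64 → p* = £70, q* = 204.
With the tax collected from sellers, supply shifts: qs = 2(p − 27) + 64.
Solving gives q = 186 with consumers paying £88 and sellers receiving £61 (the £27 wedge).
ΔPS is the trapezoid between Q = 186 and Q = 204 of height £9: ½ · (204 + 186) · 9 = £1755.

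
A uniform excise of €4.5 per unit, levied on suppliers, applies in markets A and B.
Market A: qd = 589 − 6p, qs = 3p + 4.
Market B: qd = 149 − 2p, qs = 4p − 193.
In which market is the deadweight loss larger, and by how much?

Market A, by €6.75.

Market A: pre-tax p* = €65, q* = 199; post-tax q = 190; deadweight loss = €20.25.
Market B: pre-tax p* = €57, q* = 35; post-tax q = 29; deadweight loss = €13.5.
Difference: €20.25 vs €13.5 → market A is larger by €6.75.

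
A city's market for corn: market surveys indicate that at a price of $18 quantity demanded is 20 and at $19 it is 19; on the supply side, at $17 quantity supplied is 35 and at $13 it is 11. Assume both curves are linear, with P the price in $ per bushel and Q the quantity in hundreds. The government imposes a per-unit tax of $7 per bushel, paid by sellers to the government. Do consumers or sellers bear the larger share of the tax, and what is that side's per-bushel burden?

Demand slope: (19 − 20)/(19 − 18) = -1, so Qd = 38 − P.
Supply slope: (11 − 35)/(13 − 17) = 6, so Qs = 6P − 67.
Without the tax, 38 − P = 6P − 67 gives 7P = 105, so P* = $15 and Q* = 23.
With the tax collected from sellers, supply shifts: Qs = 6(P − 7) − 67.
Solving gives Q = 17 with consumers paying $21 and sellers receiving $14 (the $7 wedge).
Per-bushel burden: consumers $6, sellers $1.
Consumers take the larger share because demand is less price-elastic here (demand slope 1 vs supply slope 6).

Consumers bear the larger share: $6 per bushel.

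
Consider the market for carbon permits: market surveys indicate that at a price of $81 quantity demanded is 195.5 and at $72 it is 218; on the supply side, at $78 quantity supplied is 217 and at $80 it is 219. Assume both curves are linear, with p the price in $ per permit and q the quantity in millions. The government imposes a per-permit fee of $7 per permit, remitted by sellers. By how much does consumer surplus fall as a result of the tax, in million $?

Demand slope: (218 − 195.5)/(72 − 81) = -2.5, so qd = 398 − 2.5p.
Supply slope: (219 − 217)/(80 − 78) = 1, so qs = p + 139.
Before the tax: set 398 − 2.5p = p + 139 → p* = $74, q* = 213.
With the tax collected from sellers, supply shifts: qs = (p − 7) + 139.
New equilibrium: buyers pay $76, sellers receive $69, q = 208. (Wedge: pb − ps = 7.)
ΔCS is the trapezoid between Q = 208 and Q = 213 of height $2: ½ · (213 + 208) · 2 = $421.

Consumer surplus falls by $421 million.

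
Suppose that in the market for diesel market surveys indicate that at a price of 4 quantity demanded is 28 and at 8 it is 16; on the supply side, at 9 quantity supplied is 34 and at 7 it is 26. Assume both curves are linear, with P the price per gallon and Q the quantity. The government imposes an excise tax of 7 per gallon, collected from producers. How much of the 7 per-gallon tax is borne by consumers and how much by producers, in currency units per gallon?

Demand slope: (16 − 28)/(8 − 4) = -3, so Qd = 40 − 3P.
Supply slope: (26 − 34)/(7 − 9) = 4, so Qs = 4P − 2.
Before the tax: set 40 − 3P = 4P − 2 → P* = 6, Q* = 22.
With the tax collected from producers, supply shifts: Qs = 4(P − 7) − 2.
Solving gives Q = 10 with consumers paying 10 and producers receiving 3 (the 7 wedge).
Burden on consumers: 4; on producers: 3. (They sum to 7.)
The less price-elastic side of the market bears the larger share of a per-unit tax.

Consumers bear 4 per gallon; producers bear 3 per gallon.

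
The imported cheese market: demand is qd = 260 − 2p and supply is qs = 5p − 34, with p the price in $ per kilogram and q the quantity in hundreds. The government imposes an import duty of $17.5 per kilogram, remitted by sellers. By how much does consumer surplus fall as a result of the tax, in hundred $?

Consumer surplus falls by $2043.75 hundred.

Without the tax, 260 − 2p = 5p − 34 gives 7p = 294, so p* = $42 and q* = 176.
With the tax collected from sellers, supply shifts: qs = 5(p − 17.5) − 34.
Solving gives q = 151 with buyers paying $54.5 and sellers receiving $37 (the $17.5 wedge).
ΔCS is the trapezoid between Q = 151 and Q = 176 of height $12.5: ½ · (176 + 151) · 12.5 = $2043.75.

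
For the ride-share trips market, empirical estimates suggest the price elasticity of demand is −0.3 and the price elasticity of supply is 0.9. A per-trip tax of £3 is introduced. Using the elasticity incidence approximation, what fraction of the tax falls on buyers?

Buyers' share ≈ 0.75.

Incidence ratio: buyers' share ≈ εs / (εs + |εd|) = 0.9 / (0.9 + 0.3) = 0.75.
Supply is the more elastic side, so buyers bear the larger share.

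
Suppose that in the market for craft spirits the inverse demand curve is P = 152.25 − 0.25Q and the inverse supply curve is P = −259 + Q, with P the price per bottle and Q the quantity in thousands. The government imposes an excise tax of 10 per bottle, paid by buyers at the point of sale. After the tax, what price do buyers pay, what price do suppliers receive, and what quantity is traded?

Inverting to Q(P) form: Qd = 609 − 4P; Qs = P + 259.
Before the tax: set 609 − 4P = P + 259 → P* = 70, Q* = 329.
With the tax collected from buyers, demand (in seller-price terms) shifts: Qd = 609 − 4(P + 10).
Solving gives Q = 321 with buyers paying 72 and suppliers receiving 62 (the 10 wedge).
The less price-elastic side of the market bears the larger share of a per-unit tax.

Buyers pay 72; suppliers receive 62; quantity = 321.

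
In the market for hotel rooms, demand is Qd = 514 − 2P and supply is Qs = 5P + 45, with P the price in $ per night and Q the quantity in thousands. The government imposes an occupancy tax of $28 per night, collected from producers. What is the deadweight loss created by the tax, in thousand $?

Deadweight loss = $560 thousand.

Without the tax, 514 − 2P = 5P + 45 gives 7P = 469, so P* = $67 and Q* = 380.
With the tax collected from producers, supply shifts: Qs = 5(P − 28) + 45.
New equilibrium: consumers pay $87, producers receive $59, Q = 340. (Wedge: Pb − Ps = 28.)
Quantity falls by |ΔQ| = |380 − 340| = 40.
DWL = ½ · t · |ΔQ| = ½ · 28 · 40 = $560.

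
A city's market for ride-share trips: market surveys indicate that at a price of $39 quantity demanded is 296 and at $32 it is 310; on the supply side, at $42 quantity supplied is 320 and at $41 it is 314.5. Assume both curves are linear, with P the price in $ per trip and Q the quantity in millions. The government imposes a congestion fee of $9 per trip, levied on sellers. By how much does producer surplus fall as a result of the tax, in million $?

Producer surplus falls by $699.36 million.

Demand slope: (310 − 296)/(32 − 39) = -2, so Qd = 374 − 2P.
Supply slope: (314.5 − 320)/(41 − 42) = 5.5, so Qs = 5.5P + 89.
Without the tax, 374 − 2P = 5.5P + 89 gives 7.5P = 285, so P* = $38 and Q* = 298.
With the tax collected from sellers, supply shifts: Qs = 5.5(P − 9) + 89.
Solving gives Q = 284.8 with buyers paying $44.6 and sellers receiving $35.6 (the $9 wedge).
ΔPS is the trapezoid between Q = 284.8 and Q = 298 of height $2.4: ½ · (298 + 284.8) · 2.4 = $699.36.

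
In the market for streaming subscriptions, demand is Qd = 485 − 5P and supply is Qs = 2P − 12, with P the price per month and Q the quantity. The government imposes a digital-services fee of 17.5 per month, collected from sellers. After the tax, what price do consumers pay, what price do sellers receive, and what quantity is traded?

Before the tax: set 485 − 5P = 2P − 12 → P* = 71, Q* = 130.
With the tax collected from sellers, supply shifts: Qs = 2(P − 17.5) − 12.
Solving gives Q = 105 with consumers paying 76 and sellers receiving 58.5 (the 17.5 wedge).

Consumers pay 76; sellers receive 58.5; quantity = 105.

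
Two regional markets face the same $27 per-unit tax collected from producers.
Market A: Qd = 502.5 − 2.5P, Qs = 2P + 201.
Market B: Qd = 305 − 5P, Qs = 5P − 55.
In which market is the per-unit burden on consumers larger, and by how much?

Market B, by $1.5.

Market A: pre-tax P* = $67, Q* = 335; post-tax Q = 305; per-unit burden on consumers = $12.
Market B: pre-tax P* = $36, Q* = 125; post-tax Q = 57.5; per-unit burden on consumers = $13.5.
Difference: $12 vs $13.5 → market B is larger by $1.5.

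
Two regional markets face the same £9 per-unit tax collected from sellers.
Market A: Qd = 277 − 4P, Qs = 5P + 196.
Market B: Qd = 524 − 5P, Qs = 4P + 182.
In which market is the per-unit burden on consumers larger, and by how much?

Market A: pre-tax P* = £9, Q* = 241; post-tax Q = 221; per-unit burden on consumers = £5.
Market B: pre-tax P* = £38, Q* = 334; post-tax Q = 314; per-unit burden on consumers = £4.
Difference: £5 vs £4 → market A is larger by £1.

Market A, by £1.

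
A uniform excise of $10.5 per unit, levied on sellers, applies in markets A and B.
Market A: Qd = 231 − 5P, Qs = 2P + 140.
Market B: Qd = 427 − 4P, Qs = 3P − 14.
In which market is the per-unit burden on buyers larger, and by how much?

Market B, by $1.5.

Market A: pre-tax P* = $13, Q* = 166; post-tax Q = 151; per-unit burden on buyers = $3.
Market B: pre-tax P* = $63, Q* = 175; post-tax Q = 157; per-unit burden on buyers = $4.5.
Difference: $3 vs $4.5 → market B is larger by $1.5.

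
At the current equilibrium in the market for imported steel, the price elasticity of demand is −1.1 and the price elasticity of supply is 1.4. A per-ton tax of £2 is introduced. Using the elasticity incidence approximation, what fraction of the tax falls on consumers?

Consumers' share ≈ 0.56.

Incidence ratio: consumers' share ≈ εs / (εs + |εd|) = 1.4 / (1.4 + 1.1) = 0.56.
Supply is the more elastic side, so consumers bear the larger share.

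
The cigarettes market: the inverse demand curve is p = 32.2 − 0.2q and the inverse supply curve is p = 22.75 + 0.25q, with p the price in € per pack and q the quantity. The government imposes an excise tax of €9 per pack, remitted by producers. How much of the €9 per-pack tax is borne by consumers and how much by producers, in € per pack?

Consumers bear €4 per pack; producers bear €5 per pack.

Inverting to q(p) form: qd = 161 − 5p; qs = 4p − 91.
Without the tax, 161 − 5p = 4p − 91 gives 9p = 252, so p* = €28 and q* = 21.
With the tax collected from producers, supply shifts: qs = 4(p − 9) − 91.
Solving gives q = 1 with consumers paying €32 and producers receiving €23 (the €9 wedge).
Burden on consumers: €4; on producers: €5. (They sum to €9.)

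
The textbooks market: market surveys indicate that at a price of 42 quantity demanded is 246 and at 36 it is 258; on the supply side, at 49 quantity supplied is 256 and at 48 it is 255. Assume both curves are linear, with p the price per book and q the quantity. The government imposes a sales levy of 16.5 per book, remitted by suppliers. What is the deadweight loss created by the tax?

Demand slope: (258 − 246)/(36 − 42) = -2, so qd = 330 − 2p.
Supply slope: (255 − 256)/(48 − 49) = 1, so qs = p + 207.
Before the tax: set 330 − 2p = p + 207 → p* = 41, q* = 248.
With the tax collected from suppliers, supply shifts: qs = (p − 16.5) + 207.
New equilibrium: consumers pay 46.5, suppliers receive 30, q = 237. (Wedge: pb − ps = 16.5.)
Quantity falls by |ΔQ| = |248 − 237| = 11.
DWL = ½ · t · |ΔQ| = ½ · 16.5 · 11 = 90.75.

Deadweight loss = 90.75.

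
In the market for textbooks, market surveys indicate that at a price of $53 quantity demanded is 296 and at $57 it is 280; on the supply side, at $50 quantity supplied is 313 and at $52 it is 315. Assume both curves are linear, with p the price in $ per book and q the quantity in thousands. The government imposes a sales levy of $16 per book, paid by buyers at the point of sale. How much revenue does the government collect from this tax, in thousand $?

Demand slope: (280 − 296)/(57 − 53) = -4, so qd = 508 − 4p.
Supply slope: (315 − 313)/(52 − 50) = 1, so qs = p + 263.
Before the tax: set 508 − 4p = p + 263 → p* = $49, q* = 312.
With the tax collected from buyers, demand (in seller-price terms) shifts: qd = 508 − 4(p + 16).
Solving gives q = 299.2 with buyers paying $52.2 and sellers receiving $36.2 (the $16 wedge).
Revenue = t · Q = 16 · 299.2 = $4787.2.

Tax revenue = $4787.2 thousand.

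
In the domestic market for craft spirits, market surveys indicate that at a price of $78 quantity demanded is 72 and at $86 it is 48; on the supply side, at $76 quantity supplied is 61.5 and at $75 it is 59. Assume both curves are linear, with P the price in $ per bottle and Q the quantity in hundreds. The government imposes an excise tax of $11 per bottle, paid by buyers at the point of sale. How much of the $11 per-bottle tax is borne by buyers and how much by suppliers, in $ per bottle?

Demand slope: (48 − 72)/(86 − 78) = -3, so Qd = 306 − 3P.
Supply slope: (59 − 61.5)/(75 − 76) = 2.5, so Qs = 2.5P − 128.5.
Without the tax, 306 − 3P = 2.5P − 128.5 gives 5.5P = 434.5, so P* = $79 and Q* = 69.
With the tax collected from buyers, demand (in seller-price terms) shifts: Qd = 306 − 3(P + 11).
New equilibrium: buyers pay $84, suppliers receive $73, Q = 54. (Wedge: Pb − Ps = 11.)
Burden on buyers: $5; on suppliers: $6. (They sum to $11.)
The less price-elastic side of the market bears the larger share of a per-unit tax.

Buyers bear $5 per bottle; suppliers bear $6 per bottle.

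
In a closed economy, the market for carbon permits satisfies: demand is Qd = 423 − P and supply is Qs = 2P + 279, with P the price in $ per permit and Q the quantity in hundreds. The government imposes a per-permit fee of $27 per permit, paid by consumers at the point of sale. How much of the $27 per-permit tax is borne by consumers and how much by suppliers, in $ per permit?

Before the tax: set 423 − P = 2P + 279 → P* = $48, Q* = 375.
With the tax collected from consumers, demand (in seller-price terms) shifts: Qd = 423 − (P + 27).
Solving gives Q = 357 with consumers paying $66 and suppliers receiving $39 (the $27 wedge).
Burden on consumers: $18; on suppliers: $9. (They sum to $27.)
The less price-elastic side of the market bears the larger share of a per-unit tax.

Consumers bear $18 per permit; suppliers bear $9 per permit.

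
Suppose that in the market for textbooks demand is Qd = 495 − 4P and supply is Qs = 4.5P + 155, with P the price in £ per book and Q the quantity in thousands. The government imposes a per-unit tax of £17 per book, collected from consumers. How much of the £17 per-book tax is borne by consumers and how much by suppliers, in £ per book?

Without the tax, 495 − 4P = 4.5P + 155 gives 8.5P = 340, so P* = £40 and Q* = 335.
With the tax collected from consumers, demand (in seller-price terms) shifts: Qd = 495 − 4(P + 17).
Solving gives Q = 299 with consumers paying £49 and suppliers receiving £32 (the £17 wedge).
Burden on consumers: £9; on suppliers: £8. (They sum to £17.)
The less price-elastic side of the market bears the larger share of a per-unit tax.

Consumers bear £9 per book; suppliers bear £8 per book.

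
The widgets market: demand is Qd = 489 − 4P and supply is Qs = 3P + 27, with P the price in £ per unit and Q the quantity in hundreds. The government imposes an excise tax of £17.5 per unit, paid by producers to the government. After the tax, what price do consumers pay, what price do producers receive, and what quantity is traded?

Consumers pay £73.5; producers receive £56; quantity = 195.

Without the tax, 489 − 4P = 3P + 27 gives 7P = 462, so P* = £66 and Q* = 225.
With the tax collected from producers, supply shifts: Qs = 3(P − 17.5) + 27.
Solving gives Q = 195 with consumers paying £73.5 and producers receiving £56 (the £17.5 wedge).
The less price-elastic side of the market bears the larger share of a per-unit tax.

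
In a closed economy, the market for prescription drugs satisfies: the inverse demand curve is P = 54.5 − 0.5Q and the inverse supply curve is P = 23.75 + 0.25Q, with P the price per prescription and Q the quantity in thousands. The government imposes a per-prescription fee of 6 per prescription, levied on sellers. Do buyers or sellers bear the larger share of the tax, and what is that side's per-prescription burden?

Rewrite in direct form: Qd = 109 − 2P and Qs = 4P − 95.
Before the tax: set 109 − 2P = 4P − 95 → P* = 34, Q* = 41.
With the tax collected from sellers, supply shifts: Qs = 4(P − 6) − 95.
New equilibrium: buyers pay 38, sellers receive 32, Q = 33. (Wedge: Pb − Ps = 6.)
Per-prescription burden: buyers 4, sellers 2.
Buyers take the larger share because demand is less price-elastic here (demand slope 2 vs supply slope 4).

Buyers bear the larger share: 4 per prescription.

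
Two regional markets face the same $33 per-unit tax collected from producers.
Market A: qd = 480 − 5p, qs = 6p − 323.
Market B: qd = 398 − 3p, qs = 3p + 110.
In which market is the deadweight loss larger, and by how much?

Market A, by $668.25.

Market A: pre-tax p* = $73, q* = 115; post-tax q = 25; deadweight loss = $1485.
Market B: pre-tax p* = $48, q* = 254; post-tax q = 204.5; deadweight loss = $816.75.
Difference: $1485 vs $816.75 → market A is larger by $668.25.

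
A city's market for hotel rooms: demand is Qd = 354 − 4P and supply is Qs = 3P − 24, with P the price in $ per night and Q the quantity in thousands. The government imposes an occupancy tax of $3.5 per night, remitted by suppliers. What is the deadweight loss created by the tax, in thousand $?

Deadweight loss = $10.5 thousand.

Before the tax: set 354 − 4P = 3P − 24 → P* = $54, Q* = 138.
With the tax collected from suppliers, supply shifts: Qs = 3(P − 3.5) − 24.
New equilibrium: buyers pay $55.5, suppliers receive $52, Q = 132. (Wedge: Pb − Ps = 3.5.)
Quantity falls by |ΔQ| = |138 − 132| = 6.
DWL = ½ · t · |ΔQ| = ½ · 3.5 · 6 = $10.5.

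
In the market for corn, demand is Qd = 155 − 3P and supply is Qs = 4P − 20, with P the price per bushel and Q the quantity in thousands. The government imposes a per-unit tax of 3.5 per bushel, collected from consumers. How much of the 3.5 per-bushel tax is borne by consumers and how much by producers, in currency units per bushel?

Consumers bear 2 per bushel; producers bear 1.5 per bushel.

Without the tax, 155 − 3P = 4P − 20 gives 7P = 175, so P* = 25 and Q* = 80.
With the tax collected from consumers, demand (in seller-price terms) shifts: Qd = 155 − 3(P + 3.5).
Solving gives Q = 74 with consumers paying 27 and producers receiving 23.5 (the 3.5 wedge).
Burden on consumers: 2; on producers: 1.5. (They sum to 3.5.)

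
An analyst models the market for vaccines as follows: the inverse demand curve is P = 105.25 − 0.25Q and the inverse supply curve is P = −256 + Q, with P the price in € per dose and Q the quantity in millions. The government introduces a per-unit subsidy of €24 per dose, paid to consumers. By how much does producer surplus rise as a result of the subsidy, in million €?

Producer surplus rises by €5733.12 million.

Rewrite in direct form: Qd = 421 − 4P and Qs = P + 256.
Without the subsidy, 421 − 4P = P + 256 gives 5P = 165, so P* = €33 and Q* = 289.
With a per-unit subsidy paid to consumers, each effectively pays P − 24, so demand becomes Qd = 421 − 4(P − 24).
Solving gives Q = 308.2 with consumers paying €28.2 and sellers receiving €52.2 (the €24 wedge).
ΔPS is the trapezoid between Q = 308.2 and Q = 289 of height €19.2: ½ · (289 + 308.2) · 19.2 = €5733.12.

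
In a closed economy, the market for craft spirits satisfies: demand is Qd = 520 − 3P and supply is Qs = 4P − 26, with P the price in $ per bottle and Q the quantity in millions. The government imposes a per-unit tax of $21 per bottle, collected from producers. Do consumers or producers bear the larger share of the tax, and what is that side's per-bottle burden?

Consumers bear the larger share: $12 per bottle.

Before the tax: set 520 − 3P = 4P − 26 → P* = $78, Q* = 286.
With the tax collected from producers, supply shifts: Qs = 4(P − 21) − 26.
Solving gives Q = 250 with consumers paying $90 and producers receiving $69 (the $21 wedge).
Per-bottle burden: consumers $12, producers $9.
Consumers take the larger share because demand is less price-elastic here (demand slope 3 vs supply slope 4).
The less price-elastic side of the market bears the larger share of a per-unit tax.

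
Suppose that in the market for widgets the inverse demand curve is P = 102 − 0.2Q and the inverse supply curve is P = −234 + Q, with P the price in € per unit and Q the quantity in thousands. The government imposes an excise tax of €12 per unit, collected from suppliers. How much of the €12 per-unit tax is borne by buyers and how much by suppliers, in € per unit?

Buyers bear €2 per unit; suppliers bear €10 per unit.

Inverting to Q(P) form: Qd = 510 − 5P; Qs = P + 234.
Before the tax: set 510 − 5P = P + 234 → P* = €46, Q* = 280.
With the tax collected from suppliers, supply shifts: Qs = (P − 12) + 234.
New equilibrium: buyers pay €48, suppliers receive €36, Q = 270. (Wedge: Pb − Ps = 12.)
Burden on buyers: €2; on suppliers: €10. (They sum to €12.)
The less price-elastic side of the market bears the larger share of a per-unit tax.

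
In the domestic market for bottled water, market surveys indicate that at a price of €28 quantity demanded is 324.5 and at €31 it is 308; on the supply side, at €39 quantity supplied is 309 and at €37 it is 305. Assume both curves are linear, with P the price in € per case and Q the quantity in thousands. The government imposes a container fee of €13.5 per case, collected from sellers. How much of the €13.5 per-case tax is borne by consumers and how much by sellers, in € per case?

Consumers bear €3.6 per case; sellers bear €9.9 per case.

Demand slope: (308 − 324.5)/(31 − 28) = -5.5, so Qd = 478.5 − 5.5P.
Supply slope: (305 − 309)/(37 − 39) = 2, so Qs = 2P + 231.
Without the tax, 478.5 − 5.5P = 2P + 231 gives 7.5P = 247.5, so P* = €33 and Q* = 297.
With the tax collected from sellers, supply shifts: Qs = 2(P − 13.5) + 231.
New equilibrium: consumers pay €36.6, sellers receive €23.1, Q = 277.2. (Wedge: Pb − Ps = 13.5.)
Burden on consumers: €3.6; on sellers: €9.9. (They sum to €13.5.)
The less price-elastic side of the market bears the larger share of a per-unit tax.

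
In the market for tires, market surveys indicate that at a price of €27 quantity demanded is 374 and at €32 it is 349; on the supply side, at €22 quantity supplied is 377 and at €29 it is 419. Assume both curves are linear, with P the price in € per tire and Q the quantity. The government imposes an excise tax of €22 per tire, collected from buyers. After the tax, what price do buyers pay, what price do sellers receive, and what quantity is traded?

Buyers pay €36; sellers receive €14; quantity = 329.

Demand slope: (349 − 374)/(32 − 27) = -5, so Qd = 509 − 5P.
Supply slope: (419 − 377)/(29 − 22) = 6, so Qs = 6P + 245.
Without the tax, 509 − 5P = 6P + 245 gives 11P = 264, so P* = €24 and Q* = 389.
With the tax collected from buyers, demand (in seller-price terms) shifts: Qd = 509 − 5(P + 22).
New equilibrium: buyers pay €36, sellers receive €14, Q = 329. (Wedge: Pb − Ps = 22.)
The less price-elastic side of the market bears the larger share of a per-unit tax.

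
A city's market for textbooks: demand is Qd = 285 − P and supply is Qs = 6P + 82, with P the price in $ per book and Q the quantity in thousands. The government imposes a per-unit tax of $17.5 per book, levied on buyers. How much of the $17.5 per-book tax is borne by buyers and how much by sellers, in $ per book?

Buyers bear $15 per book; sellers bear $2.5 per book.

Before the tax: set 285 − P = 6P + 82 → P* = $29, Q* = 256.
With the tax collected from buyers, demand (in seller-price terms) shifts: Qd = 285 − (P + 17.5).
New equilibrium: buyers pay $44, sellers receive $26.5, Q = 241. (Wedge: Pb − Ps = 17.5.)
Burden on buyers: $15; on sellers: $2.5. (They sum to $17.5.)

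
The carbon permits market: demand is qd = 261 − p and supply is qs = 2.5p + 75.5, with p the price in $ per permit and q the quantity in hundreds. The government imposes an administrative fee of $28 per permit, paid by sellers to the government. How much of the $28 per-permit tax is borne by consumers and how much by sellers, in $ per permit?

Consumers bear $20 per permit; sellers bear $8 per permit.

Without the tax, 261 − p = 2.5p + 75.5 gives 3.5p = 185.5, so p* = $53 and q* = 208.
With the tax collected from sellers, supply shifts: qs = 2.5(p − 28) + 75.5.
New equilibrium: consumers pay $73, sellers receive $45, q = 188. (Wedge: pb − ps = 28.)
Burden on consumers: $20; on sellers: $8. (They sum to $28.)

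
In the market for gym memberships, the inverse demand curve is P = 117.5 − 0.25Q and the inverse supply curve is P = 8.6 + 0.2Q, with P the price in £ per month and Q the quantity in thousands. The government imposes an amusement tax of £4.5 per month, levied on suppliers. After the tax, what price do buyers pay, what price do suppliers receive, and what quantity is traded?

Inverting to Q(P) form: Qd = 470 − 4P; Qs = 5P − 43.
Before the tax: set 470 − 4P = 5P − 43 → P* = £57, Q* = 242.
With the tax collected from suppliers, supply shifts: Qs = 5(P − 4.5) − 43.
Solving gives Q = 232 with buyers paying £59.5 and suppliers receiving £55 (the £4.5 wedge).
The less price-elastic side of the market bears the larger share of a per-unit tax.

Buyers pay £59.5; suppliers receive £55; quantity = 232.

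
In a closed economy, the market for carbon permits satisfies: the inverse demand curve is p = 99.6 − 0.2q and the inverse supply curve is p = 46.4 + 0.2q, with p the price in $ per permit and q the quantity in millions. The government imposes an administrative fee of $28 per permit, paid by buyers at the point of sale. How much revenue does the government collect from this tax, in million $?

Tax revenue = $1764 million.

Rewrite in direct form: qd = 498 − 5p and qs = 5p − 232.
Without the tax, 498 − 5p = 5p − 232 gives 10p = 730, so p* = $73 and q* = 133.
With the tax collected from buyers, demand (in seller-price terms) shifts: qd = 498 − 5(p + 28).
Solving gives q = 63 with buyers paying $87 and suppliers receiving $59 (the $28 wedge).
Revenue = t · Q = 28 · 63 = $1764.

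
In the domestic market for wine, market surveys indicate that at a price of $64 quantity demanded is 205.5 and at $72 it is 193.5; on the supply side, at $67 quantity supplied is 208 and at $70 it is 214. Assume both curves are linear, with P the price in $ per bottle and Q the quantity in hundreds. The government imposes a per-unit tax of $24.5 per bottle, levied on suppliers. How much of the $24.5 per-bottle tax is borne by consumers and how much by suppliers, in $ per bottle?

Consumers bear $14 per bottle; suppliers bear $10.5 per bottle.

Demand slope: (193.5 − 205.5)/(72 − 64) = -1.5, so Qd = 301.5 − 1.5P.
Supply slope: (214 − 208)/(70 − 67) = 2, so Qs = 2P + 74.
Without the tax, 301.5 − 1.5P = 2P + 74 gives 3.5P = 227.5, so P* = $65 and Q* = 204.
With the tax collected from suppliers, supply shifts: Qs = 2(P − 24.5) + 74.
New equilibrium: consumers pay $79, suppliers receive $54.5, Q = 183. (Wedge: Pb − Ps = 24.5.)
Burden on consumers: $14; on suppliers: $10.5. (They sum to $24.5.)
The less price-elastic side of the market bears the larger share of a per-unit tax.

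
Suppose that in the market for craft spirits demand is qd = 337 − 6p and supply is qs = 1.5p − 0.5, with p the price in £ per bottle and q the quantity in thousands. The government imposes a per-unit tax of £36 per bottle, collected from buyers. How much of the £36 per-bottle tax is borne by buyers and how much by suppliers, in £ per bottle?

Before the tax: set 337 − 6p = 1.5p − 0.5 → p* = £45, q* = 67.
With the tax collected from buyers, demand (in seller-price terms) shifts: qd = 337 − 6(p + 36).
Solving gives q = 23.8 with buyers paying £52.2 and suppliers receiving £16.2 (the £36 wedge).
Burden on buyers: £7.2; on suppliers: £28.8. (They sum to £36.)
The less price-elastic side of the market bears the larger share of a per-unit tax.

Buyers bear £7.2 per bottle; suppliers bear £28.8 per bottle.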